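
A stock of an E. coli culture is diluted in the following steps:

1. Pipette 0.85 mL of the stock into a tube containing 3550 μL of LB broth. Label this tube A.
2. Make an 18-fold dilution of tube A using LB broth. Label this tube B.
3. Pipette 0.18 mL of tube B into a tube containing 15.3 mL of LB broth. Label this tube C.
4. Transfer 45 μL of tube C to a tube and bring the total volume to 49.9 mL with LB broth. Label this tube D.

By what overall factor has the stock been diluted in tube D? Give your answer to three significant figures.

8.89 × 10^6

Step 1: 0.85 mL + 3550 μL = 4.4 mL total → factor 4.4/0.85 = 5.1765
Step 2: 18-fold → factor 18
Step 3: 0.18 mL + 15.3 mL = 15.48 mL total → factor 15.48/0.18 = 86
Step 4: 45 μL brought to 49.9 mL → factor 49900/45 = 1108.9
Overall dilution factor = 5.1765 × 18 × 86 × 1108.9 = 8.8857 × 10^6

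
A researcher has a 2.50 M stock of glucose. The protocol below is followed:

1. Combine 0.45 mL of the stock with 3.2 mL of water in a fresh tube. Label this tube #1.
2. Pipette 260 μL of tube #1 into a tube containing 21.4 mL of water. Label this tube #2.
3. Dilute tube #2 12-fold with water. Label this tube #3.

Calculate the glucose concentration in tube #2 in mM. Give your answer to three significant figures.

Step 1: 0.45 mL + 3.2 mL = 3.65 mL total → factor 3.65/0.45 = 8.1111
Step 2: 260 μL + 21.4 mL = 21660 μL total → factor 21660/260 = 83.308
Dilution factor through tube #2 = 8.1111 × 83.308 = 675.72
[tube #2] = 2.50 M / 675.72 = 0.003700 M = 3.70 mM

3.70 mM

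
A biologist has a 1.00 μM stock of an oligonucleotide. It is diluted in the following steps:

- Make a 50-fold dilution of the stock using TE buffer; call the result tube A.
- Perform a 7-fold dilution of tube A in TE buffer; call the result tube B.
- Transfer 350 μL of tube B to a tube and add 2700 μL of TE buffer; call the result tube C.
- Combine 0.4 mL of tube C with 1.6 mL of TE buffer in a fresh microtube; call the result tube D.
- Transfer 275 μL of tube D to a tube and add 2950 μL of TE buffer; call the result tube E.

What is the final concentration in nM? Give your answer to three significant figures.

0.00559 nM

Step 1: 50-fold → factor 50
Step 2: 7-fold → factor 7
Step 3: 350 μL + 2700 μL = 3050 μL total → factor 3050/350 = 8.7143
Step 4: 0.4 mL + 1.6 mL = 2 mL total → factor 2/0.4 = 5
Step 5: 275 μL + 2950 μL = 3225 μL total → factor 3225/275 = 11.727
Overall dilution factor = 50 × 7 × 8.7143 × 5 × 11.727 = 1.7884 × 10^5
Final = 1.00 μM / 1.7884 × 10^5 = 5.592 × 10^-6 μM = 0.00559 nM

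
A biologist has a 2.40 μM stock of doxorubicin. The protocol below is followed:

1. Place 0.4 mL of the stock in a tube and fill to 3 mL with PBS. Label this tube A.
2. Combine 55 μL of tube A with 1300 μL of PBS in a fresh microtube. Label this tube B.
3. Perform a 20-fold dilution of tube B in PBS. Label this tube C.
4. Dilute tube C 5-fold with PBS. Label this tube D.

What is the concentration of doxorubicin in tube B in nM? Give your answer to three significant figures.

Step 1: 0.4 mL brought to 3 mL → factor 3/0.4 = 7.5
Step 2: 55 μL + 1300 μL = 1355 μL total → factor 1355/55 = 24.636
Dilution factor through tube B = 7.5 × 24.636 = 184.77
[tube B] = 2.40 μM / 184.77 = 0.01299 μM = 13.0 nM

13.0 nM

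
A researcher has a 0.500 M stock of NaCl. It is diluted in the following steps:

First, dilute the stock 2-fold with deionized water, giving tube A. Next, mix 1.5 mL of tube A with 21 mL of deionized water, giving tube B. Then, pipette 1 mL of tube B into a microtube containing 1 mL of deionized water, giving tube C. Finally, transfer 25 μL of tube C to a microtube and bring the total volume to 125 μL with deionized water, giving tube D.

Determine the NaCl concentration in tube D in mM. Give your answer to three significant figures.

Step 1: 2-fold → factor 2
Step 2: 1.5 mL + 21 mL = 22.5 mL total → factor 22.5/1.5 = 15
Step 3: 1 mL + 1 mL = 2 mL total → factor 2/1 = 2
Step 4: 25 μL brought to 125 μL → factor 125/25 = 5
Overall dilution factor = 2 × 15 × 2 × 5 = 300
Final = 0.500 M / 300 = 0.001667 M = 1.67 mM

1.67 mM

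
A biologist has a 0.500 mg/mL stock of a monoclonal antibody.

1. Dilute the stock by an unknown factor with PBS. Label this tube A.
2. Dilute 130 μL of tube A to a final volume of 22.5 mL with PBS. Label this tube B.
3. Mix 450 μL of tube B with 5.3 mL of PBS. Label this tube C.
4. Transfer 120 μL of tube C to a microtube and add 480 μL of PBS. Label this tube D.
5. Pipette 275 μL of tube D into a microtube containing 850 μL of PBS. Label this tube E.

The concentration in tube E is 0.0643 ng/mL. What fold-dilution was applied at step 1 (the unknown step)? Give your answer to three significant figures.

172-fold

Step 1: unknown factor x
Step 2: 130 μL brought to 22.5 mL → factor 22500/130 = 173.08
Step 3: 450 μL + 5.3 mL = 5750 μL total → factor 5750/450 = 12.778
Step 4: 120 μL + 480 μL = 600 μL total → factor 600/120 = 5
Step 5: 275 μL + 850 μL = 1125 μL total → factor 1125/275 = 4.0909
Product of known-step factors = 45236
Overall factor = 0.500 mg/mL / (0.0643 ng/mL) = 7.776 × 10^6
x = 7.776 × 10^6 / 45236 = 172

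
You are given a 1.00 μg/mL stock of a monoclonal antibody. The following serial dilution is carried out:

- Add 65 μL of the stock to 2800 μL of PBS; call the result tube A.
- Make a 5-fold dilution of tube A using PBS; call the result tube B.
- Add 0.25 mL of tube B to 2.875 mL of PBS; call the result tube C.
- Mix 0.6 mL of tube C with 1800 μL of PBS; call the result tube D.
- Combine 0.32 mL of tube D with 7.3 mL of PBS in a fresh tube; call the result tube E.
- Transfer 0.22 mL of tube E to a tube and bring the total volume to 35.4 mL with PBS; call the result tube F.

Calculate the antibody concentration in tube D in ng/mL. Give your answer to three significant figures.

Step 1: 65 μL + 2800 μL = 2865 μL total → factor 2865/65 = 44.077
Step 2: 5-fold → factor 5
Step 3: 0.25 mL + 2.875 mL = 3.125 mL total → factor 3.125/0.25 = 12.5
Step 4: 0.6 mL + 1800 μL = 2.4 mL total → factor 2.4/0.6 = 4
Dilution factor through tube D = 44.077 × 5 × 12.5 × 4 = 11019
[tube D] = 1.00 μg/mL / 11019 = 9.075 × 10^-5 μg/mL = 0.0908 ng/mL

0.0908 ng/mL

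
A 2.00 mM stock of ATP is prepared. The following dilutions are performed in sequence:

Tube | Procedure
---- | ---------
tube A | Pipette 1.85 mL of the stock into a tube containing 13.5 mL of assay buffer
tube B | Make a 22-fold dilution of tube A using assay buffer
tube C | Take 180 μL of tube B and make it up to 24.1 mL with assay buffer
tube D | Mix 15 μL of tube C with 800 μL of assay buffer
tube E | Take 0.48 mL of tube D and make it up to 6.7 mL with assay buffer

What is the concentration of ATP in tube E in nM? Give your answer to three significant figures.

0.108 nM

Step 1: 1.85 mL + 13.5 mL = 15.35 mL total → factor 15.35/1.85 = 8.2973
Step 2: 22-fold → factor 22
Step 3: 180 μL brought to 24.1 mL → factor 24100/180 = 133.89
Step 4: 15 μL + 800 μL = 815 μL total → factor 815/15 = 54.333
Step 5: 0.48 mL brought to 6.7 mL → factor 6.7/0.48 = 13.958
Overall dilution factor = 8.2973 × 22 × 133.89 × 54.333 × 13.958 = 1.8535 × 10^7
Final = 2.00 mM / 1.8535 × 10^7 = 1.079 × 10^-7 mM = 0.108 nM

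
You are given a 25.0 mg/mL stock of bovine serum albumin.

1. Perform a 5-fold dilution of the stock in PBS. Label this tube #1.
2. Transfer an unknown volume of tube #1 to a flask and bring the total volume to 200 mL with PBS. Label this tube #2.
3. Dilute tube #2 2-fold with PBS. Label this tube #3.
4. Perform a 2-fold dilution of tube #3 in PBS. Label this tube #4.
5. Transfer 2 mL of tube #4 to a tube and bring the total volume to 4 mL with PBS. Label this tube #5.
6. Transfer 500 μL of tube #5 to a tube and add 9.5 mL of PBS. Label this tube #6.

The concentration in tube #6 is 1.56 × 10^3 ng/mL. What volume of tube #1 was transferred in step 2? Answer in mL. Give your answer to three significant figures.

Step 1: 5-fold → factor 5
Step 2: v brought to 200 mL → factor = 200 mL/v
Step 3: 2-fold → factor 2
Step 4: 2-fold → factor 2
Step 5: 2 mL brought to 4 mL → factor 4/2 = 2
Step 6: 500 μL + 9.5 mL = 10000 μL total → factor 10000/500 = 20
Product of known-step factors = 800
Overall factor = 25.0 mg/mL / (1.56 × 10^3 ng/mL) = 16026
Step-2 factor = 16026 / 800 = 20.032
v = 200 mL / 20.032 = 9.98 mL

9.98 mL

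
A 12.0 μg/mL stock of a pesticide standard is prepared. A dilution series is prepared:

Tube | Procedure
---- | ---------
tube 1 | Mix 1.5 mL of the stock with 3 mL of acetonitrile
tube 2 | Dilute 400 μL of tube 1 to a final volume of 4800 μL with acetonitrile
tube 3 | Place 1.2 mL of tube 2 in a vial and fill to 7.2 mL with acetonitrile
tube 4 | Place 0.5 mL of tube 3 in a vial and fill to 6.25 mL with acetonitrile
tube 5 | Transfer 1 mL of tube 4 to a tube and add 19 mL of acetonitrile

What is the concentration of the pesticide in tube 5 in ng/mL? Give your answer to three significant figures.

Step 1: 1.5 mL + 3 mL = 4.5 mL total → factor 4.5/1.5 = 3
Step 2: 400 μL brought to 4800 μL → factor 4800/400 = 12
Step 3: 1.2 mL brought to 7.2 mL → factor 7.2/1.2 = 6
Step 4: 0.5 mL brought to 6.25 mL → factor 6.25/0.5 = 12.5
Step 5: 1 mL + 19 mL = 20 mL total → factor 20/1 = 20
Dilution factor through tube 5 = 3 × 12 × 6 × 12.5 × 20 = 54000
[tube 5] = 12.0 μg/mL / 54000 = 0.0002222 μg/mL = 0.222 ng/mL

0.222 ng/mL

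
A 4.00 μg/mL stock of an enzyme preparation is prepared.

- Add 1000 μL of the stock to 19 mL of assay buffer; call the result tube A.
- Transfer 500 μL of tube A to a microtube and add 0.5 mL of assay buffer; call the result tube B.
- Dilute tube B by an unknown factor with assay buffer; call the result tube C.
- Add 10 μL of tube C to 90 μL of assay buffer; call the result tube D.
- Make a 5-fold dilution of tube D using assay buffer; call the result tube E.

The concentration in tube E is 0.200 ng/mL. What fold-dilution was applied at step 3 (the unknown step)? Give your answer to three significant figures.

Step 1: 1000 μL + 19 mL = 20000 μL total → factor 20000/1000 = 20
Step 2: 500 μL + 0.5 mL = 1000 μL total → factor 1000/500 = 2
Step 3: unknown factor x
Step 4: 10 μL + 90 μL = 100 μL total → factor 100/10 = 10
Step 5: 5-fold → factor 5
Product of known-step factors = 2000
Overall factor = 4.00 μg/mL / (0.200 ng/mL) = 20000
x = 20000 / 2000 = 10.0

10.0-fold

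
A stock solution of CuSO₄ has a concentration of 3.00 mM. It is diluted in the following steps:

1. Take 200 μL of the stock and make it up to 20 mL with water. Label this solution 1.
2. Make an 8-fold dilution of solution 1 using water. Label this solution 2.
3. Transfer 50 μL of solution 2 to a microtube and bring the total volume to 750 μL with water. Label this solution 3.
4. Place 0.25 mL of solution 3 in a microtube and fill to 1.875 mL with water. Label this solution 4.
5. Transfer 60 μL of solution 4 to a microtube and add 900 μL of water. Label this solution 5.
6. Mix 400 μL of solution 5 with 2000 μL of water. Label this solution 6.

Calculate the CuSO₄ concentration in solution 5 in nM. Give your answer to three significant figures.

2.08 nM

Step 1: 200 μL brought to 20 mL → factor 20000/200 = 100
Step 2: 8-fold → factor 8
Step 3: 50 μL brought to 750 μL → factor 750/50 = 15
Step 4: 0.25 mL brought to 1.875 mL → factor 1.875/0.25 = 7.5
Step 5: 60 μL + 900 μL = 960 μL total → factor 960/60 = 16
Dilution factor through solution 5 = 100 × 8 × 15 × 7.5 × 16 = 1.44 × 10^6
[solution 5] = 3.00 mM / 1.44 × 10^6 = 2.083 × 10^-6 mM = 2.08 nM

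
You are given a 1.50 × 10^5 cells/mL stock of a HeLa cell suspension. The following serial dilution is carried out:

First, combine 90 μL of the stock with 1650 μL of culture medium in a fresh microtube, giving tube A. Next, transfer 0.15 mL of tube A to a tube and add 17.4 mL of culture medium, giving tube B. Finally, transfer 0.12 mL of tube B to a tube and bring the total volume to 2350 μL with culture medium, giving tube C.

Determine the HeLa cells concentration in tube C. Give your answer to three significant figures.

3.39 cells/mL

Step 1: 90 μL + 1650 μL = 1740 μL total → factor 1740/90 = 19.333
Step 2: 0.15 mL + 17.4 mL = 17.55 mL total → factor 17.55/0.15 = 117
Step 3: 0.12 mL brought to 2350 μL → factor 2.35/0.12 = 19.583
Overall dilution factor = 19.333 × 117 × 19.583 = 44298
Final = 1.50 × 10^5 cells/mL / 44298 = 3.39 cells/mL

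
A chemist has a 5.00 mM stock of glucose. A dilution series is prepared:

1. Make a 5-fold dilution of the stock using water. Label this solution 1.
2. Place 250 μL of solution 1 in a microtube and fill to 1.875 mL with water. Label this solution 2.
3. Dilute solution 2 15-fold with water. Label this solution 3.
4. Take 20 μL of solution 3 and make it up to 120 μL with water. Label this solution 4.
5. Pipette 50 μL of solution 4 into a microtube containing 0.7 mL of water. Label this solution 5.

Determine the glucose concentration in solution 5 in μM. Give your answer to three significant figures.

0.0988 μM

Step 1: 5-fold → factor 5
Step 2: 250 μL brought to 1.875 mL → factor 1875/250 = 7.5
Step 3: 15-fold → factor 15
Step 4: 20 μL brought to 120 μL → factor 120/20 = 6
Step 5: 50 μL + 0.7 mL = 750 μL total → factor 750/50 = 15
Overall dilution factor = 5 × 7.5 × 15 × 6 × 15 = 50625
Final = 5.00 mM / 50625 = 9.877 × 10^-5 mM = 0.0988 μM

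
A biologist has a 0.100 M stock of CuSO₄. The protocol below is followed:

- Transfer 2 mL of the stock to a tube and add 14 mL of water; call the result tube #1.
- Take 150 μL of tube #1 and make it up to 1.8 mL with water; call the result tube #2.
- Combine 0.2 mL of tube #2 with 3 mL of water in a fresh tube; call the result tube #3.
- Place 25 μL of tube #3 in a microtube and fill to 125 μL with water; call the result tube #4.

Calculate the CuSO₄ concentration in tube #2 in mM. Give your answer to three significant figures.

Step 1: 2 mL + 14 mL = 16 mL total → factor 16/2 = 8
Step 2: 150 μL brought to 1.8 mL → factor 1800/150 = 12
Dilution factor through tube #2 = 8 × 12 = 96
[tube #2] = 0.100 M / 96 = 0.001042 M = 1.04 mM

1.04 mM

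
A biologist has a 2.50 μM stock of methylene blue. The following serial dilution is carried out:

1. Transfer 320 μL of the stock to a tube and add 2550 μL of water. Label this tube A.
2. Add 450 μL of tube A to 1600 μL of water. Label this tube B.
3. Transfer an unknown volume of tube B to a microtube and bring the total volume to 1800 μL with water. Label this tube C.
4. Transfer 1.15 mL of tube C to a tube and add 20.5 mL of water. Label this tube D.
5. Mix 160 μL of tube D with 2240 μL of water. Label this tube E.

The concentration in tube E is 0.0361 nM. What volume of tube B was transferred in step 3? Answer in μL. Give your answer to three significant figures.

Step 1: 320 μL + 2550 μL = 2870 μL total → factor 2870/320 = 8.9688
Step 2: 450 μL + 1600 μL = 2050 μL total → factor 2050/450 = 4.5556
Step 3: v brought to 1800 μL → factor = 1800 μL/v
Step 4: 1.15 mL + 20.5 mL = 21.65 mL total → factor 21.65/1.15 = 18.826
Step 5: 160 μL + 2240 μL = 2400 μL total → factor 2400/160 = 15
Product of known-step factors = 11538
Overall factor = 2.50 μM / (0.0361 nM) = 69252
Step-3 factor = 69252 / 11538 = 6.0022
v = 1800 μL / 6.0022 = 300 μL

300 μL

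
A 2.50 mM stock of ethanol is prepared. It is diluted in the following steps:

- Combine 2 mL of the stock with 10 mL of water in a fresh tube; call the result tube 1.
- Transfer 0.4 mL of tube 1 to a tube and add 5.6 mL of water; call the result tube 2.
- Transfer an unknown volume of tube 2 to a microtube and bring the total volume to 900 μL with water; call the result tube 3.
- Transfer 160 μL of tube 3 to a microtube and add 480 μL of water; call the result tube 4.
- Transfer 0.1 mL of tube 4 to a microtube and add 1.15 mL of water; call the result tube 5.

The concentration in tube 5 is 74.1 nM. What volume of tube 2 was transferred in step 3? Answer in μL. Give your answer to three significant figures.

120 μL

Step 1: 2 mL + 10 mL = 12 mL total → factor 12/2 = 6
Step 2: 0.4 mL + 5.6 mL = 6 mL total → factor 6/0.4 = 15
Step 3: v brought to 900 μL → factor = 900 μL/v
Step 4: 160 μL + 480 μL = 640 μL total → factor 640/160 = 4
Step 5: 0.1 mL + 1.15 mL = 1.25 mL total → factor 1.25/0.1 = 12.5
Product of known-step factors = 4500
Overall factor = 2.50 mM / (74.1 nM) = 33738
Step-3 factor = 33738 / 4500 = 7.4974
v = 900 μL / 7.4974 = 120 μL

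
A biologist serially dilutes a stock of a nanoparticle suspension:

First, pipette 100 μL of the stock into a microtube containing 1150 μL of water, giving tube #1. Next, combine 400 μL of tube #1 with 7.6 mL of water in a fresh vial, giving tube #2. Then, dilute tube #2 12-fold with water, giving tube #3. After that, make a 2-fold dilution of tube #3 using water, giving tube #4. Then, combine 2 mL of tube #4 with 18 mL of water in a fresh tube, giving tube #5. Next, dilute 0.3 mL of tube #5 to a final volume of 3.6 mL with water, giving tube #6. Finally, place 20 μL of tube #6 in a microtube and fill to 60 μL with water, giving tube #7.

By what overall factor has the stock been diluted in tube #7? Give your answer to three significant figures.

2.16 × 10^6

Step 1: 100 μL + 1150 μL = 1250 μL total → factor 1250/100 = 12.5
Step 2: 400 μL + 7.6 mL = 8000 μL total → factor 8000/400 = 20
Step 3: 12-fold → factor 12
Step 4: 2-fold → factor 2
Step 5: 2 mL + 18 mL = 20 mL total → factor 20/2 = 10
Step 6: 0.3 mL brought to 3.6 mL → factor 3.6/0.3 = 12
Step 7: 20 μL brought to 60 μL → factor 60/20 = 3
Overall dilution factor = 12.5 × 20 × 12 × 2 × 10 × 12 × 3 = 2.16 × 10^6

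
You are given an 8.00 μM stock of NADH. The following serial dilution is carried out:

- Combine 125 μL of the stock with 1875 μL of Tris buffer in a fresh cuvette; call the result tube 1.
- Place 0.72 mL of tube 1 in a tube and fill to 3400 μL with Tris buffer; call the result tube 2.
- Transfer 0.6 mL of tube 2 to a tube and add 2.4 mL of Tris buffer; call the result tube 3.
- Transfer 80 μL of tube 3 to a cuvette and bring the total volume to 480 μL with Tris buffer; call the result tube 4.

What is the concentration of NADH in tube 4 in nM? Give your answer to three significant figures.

3.53 nM

Step 1: 125 μL + 1875 μL = 2000 μL total → factor 2000/125 = 16
Step 2: 0.72 mL brought to 3400 μL → factor 3.4/0.72 = 4.7222
Step 3: 0.6 mL + 2.4 mL = 3 mL total → factor 3/0.6 = 5
Step 4: 80 μL brought to 480 μL → factor 480/80 = 6
Overall dilution factor = 16 × 4.7222 × 5 × 6 = 2266.7
Final = 8.00 μM / 2266.7 = 0.003529 μM = 3.53 nM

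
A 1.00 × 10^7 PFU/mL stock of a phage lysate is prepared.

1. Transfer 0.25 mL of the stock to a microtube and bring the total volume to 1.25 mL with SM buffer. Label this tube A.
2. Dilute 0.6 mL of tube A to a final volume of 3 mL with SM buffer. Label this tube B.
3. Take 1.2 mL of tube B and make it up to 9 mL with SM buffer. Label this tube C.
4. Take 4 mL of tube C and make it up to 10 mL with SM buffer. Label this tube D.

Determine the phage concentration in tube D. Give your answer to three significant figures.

Step 1: 0.25 mL brought to 1.25 mL → factor 1.25/0.25 = 5
Step 2: 0.6 mL brought to 3 mL → factor 3/0.6 = 5
Step 3: 1.2 mL brought to 9 mL → factor 9/1.2 = 7.5
Step 4: 4 mL brought to 10 mL → factor 10/4 = 2.5
Overall dilution factor = 5 × 5 × 7.5 × 2.5 = 468.75
Final = 1.00 × 10^7 PFU/mL / 468.75 = 2.13 × 10^4 PFU/mL

2.13 × 10^4 PFU/mL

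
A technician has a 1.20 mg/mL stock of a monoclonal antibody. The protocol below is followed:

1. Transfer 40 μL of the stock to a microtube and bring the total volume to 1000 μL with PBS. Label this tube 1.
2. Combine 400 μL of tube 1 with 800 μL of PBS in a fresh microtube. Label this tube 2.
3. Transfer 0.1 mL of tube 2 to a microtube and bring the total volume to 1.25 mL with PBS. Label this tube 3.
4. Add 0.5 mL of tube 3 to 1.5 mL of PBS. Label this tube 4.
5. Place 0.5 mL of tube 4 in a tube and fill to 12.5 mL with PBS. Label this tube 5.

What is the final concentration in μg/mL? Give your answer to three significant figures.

Step 1: 40 μL brought to 1000 μL → factor 1000/40 = 25
Step 2: 400 μL + 800 μL = 1200 μL total → factor 1200/400 = 3
Step 3: 0.1 mL brought to 1.25 mL → factor 1.25/0.1 = 12.5
Step 4: 0.5 mL + 1.5 mL = 2 mL total → factor 2/0.5 = 4
Step 5: 0.5 mL brought to 12.5 mL → factor 12.5/0.5 = 25
Overall dilution factor = 25 × 3 × 12.5 × 4 × 25 = 93750
Final = 1.20 mg/mL / 93750 = 1.280 × 10^-5 mg/mL = 0.0128 μg/mL

0.0128 μg/mL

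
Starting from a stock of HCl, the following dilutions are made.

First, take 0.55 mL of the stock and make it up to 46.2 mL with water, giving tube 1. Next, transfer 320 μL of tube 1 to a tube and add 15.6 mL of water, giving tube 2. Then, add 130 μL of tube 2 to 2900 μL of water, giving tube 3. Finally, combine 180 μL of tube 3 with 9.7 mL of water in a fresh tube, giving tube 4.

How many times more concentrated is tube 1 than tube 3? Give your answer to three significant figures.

1.16 × 10^3

Step 1: 0.55 mL brought to 46.2 mL → factor 46.2/0.55 = 84
Step 2: 320 μL + 15.6 mL = 15920 μL total → factor 15920/320 = 49.75
Step 3: 130 μL + 2900 μL = 3030 μL total → factor 3030/130 = 23.308
Dilution factor to tube 1 = 84; to tube 3 = 97403
[tube 1]/[tube 3] = (factor to tube 3)/(factor to tube 1) = 97403/84 = 1.16 × 10^3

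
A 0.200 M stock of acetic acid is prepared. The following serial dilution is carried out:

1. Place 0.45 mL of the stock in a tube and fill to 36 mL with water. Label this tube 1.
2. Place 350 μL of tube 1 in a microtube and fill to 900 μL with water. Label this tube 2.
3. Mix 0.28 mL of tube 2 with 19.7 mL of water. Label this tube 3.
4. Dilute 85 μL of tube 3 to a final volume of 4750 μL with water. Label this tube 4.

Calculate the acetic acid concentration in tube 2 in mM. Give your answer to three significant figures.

Step 1: 0.45 mL brought to 36 mL → factor 36/0.45 = 80
Step 2: 350 μL brought to 900 μL → factor 900/350 = 2.5714
Dilution factor through tube 2 = 80 × 2.5714 = 205.71
[tube 2] = 0.200 M / 205.71 = 0.0009722 M = 0.972 mM

0.972 mM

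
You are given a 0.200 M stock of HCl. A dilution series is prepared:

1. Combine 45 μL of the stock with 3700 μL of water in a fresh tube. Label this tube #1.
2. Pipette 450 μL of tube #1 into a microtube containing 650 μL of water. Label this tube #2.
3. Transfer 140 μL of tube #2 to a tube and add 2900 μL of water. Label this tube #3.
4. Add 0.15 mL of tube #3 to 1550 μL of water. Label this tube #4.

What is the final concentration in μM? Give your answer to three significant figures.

Step 1: 45 μL + 3700 μL = 3745 μL total → factor 3745/45 = 83.222
Step 2: 450 μL + 650 μL = 1100 μL total → factor 1100/450 = 2.4444
Step 3: 140 μL + 2900 μL = 3040 μL total → factor 3040/140 = 21.714
Step 4: 0.15 mL + 1550 μL = 1.7 mL total → factor 1.7/0.15 = 11.333
Overall dilution factor = 83.222 × 2.4444 × 21.714 × 11.333 = 50064
Final = 0.200 M / 50064 = 3.995 × 10^-6 M = 3.99 μM

3.99 μM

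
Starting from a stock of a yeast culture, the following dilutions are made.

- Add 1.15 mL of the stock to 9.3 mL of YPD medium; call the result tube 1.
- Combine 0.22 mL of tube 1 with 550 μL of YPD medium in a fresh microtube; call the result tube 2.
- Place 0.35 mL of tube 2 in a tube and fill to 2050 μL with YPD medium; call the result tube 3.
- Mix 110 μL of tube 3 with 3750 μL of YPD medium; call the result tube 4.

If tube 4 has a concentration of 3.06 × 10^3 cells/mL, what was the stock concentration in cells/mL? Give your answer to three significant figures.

2.00 × 10^7 cells/mL

Step 1: 1.15 mL + 9.3 mL = 10.45 mL total → factor 10.45/1.15 = 9.087
Step 2: 0.22 mL + 550 μL = 0.77 mL total → factor 0.77/0.22 = 3.5
Step 3: 0.35 mL brought to 2050 μL → factor 2.05/0.35 = 5.8571
Step 4: 110 μL + 3750 μL = 3860 μL total → factor 3860/110 = 35.091
Overall dilution factor = 9.087 × 3.5 × 5.8571 × 35.091 = 6536.8
Stock = 3.06 × 10^3 cells/mL × 6536.8 = 2.00 × 10^7 cells/mL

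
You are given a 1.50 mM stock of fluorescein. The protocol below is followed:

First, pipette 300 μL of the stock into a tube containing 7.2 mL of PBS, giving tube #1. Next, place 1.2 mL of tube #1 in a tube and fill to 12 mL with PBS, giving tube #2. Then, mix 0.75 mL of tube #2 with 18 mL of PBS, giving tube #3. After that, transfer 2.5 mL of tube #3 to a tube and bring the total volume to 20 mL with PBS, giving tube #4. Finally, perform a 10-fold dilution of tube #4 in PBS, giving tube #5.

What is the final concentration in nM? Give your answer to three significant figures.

3.00 nM

Step 1: 300 μL + 7.2 mL = 7500 μL total → factor 7500/300 = 25
Step 2: 1.2 mL brought to 12 mL → factor 12/1.2 = 10
Step 3: 0.75 mL + 18 mL = 18.75 mL total → factor 18.75/0.75 = 25
Step 4: 2.5 mL brought to 20 mL → factor 20/2.5 = 8
Step 5: 10-fold → factor 10
Overall dilution factor = 25 × 10 × 25 × 8 × 10 = 5 × 10^5
Final = 1.50 mM / 5 × 10^5 = 3.000 × 10^-6 mM = 3.00 nM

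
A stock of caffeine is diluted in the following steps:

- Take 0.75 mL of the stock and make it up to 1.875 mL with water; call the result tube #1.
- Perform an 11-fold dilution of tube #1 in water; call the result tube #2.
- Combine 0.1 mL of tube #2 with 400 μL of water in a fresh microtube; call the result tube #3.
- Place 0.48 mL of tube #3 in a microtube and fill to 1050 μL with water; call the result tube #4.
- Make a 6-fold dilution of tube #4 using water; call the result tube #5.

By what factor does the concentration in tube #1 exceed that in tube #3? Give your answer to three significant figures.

Step 1: 0.75 mL brought to 1.875 mL → factor 1.875/0.75 = 2.5
Step 2: 11-fold → factor 11
Step 3: 0.1 mL + 400 μL = 0.5 mL total → factor 0.5/0.1 = 5
Dilution factor to tube #1 = 2.5; to tube #3 = 137.5
[tube #1]/[tube #3] = (factor to tube #3)/(factor to tube #1) = 137.5/2.5 = 55.0

55.0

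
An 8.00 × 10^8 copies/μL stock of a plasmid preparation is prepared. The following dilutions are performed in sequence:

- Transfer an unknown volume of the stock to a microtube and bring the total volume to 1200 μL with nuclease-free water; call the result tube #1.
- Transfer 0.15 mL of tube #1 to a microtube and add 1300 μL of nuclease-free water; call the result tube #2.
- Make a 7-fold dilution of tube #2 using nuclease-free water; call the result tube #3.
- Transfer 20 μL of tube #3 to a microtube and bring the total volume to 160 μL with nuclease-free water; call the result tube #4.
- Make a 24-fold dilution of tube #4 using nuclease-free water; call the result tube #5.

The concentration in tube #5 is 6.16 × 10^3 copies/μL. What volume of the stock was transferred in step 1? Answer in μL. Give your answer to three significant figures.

120 μL

Step 1: v brought to 1200 μL → factor = 1200 μL/v
Step 2: 0.15 mL + 1300 μL = 1.45 mL total → factor 1.45/0.15 = 9.6667
Step 3: 7-fold → factor 7
Step 4: 20 μL brought to 160 μL → factor 160/20 = 8
Step 5: 24-fold → factor 24
Product of known-step factors = 12992
Overall factor = 8.00 × 10^8 copies/μL / (6.16 × 10^3 copies/μL) = 1.2987 × 10^5
Step-1 factor = 1.2987 × 10^5 / 12992 = 9.9962
v = 1200 μL / 9.9962 = 120 μL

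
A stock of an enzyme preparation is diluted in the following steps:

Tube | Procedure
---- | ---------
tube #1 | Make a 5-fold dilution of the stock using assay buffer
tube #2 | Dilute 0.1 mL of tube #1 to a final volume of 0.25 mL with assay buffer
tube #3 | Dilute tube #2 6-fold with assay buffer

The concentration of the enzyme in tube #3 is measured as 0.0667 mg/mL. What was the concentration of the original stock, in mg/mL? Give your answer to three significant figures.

Step 1: 5-fold → factor 5
Step 2: 0.1 mL brought to 0.25 mL → factor 0.25/0.1 = 2.5
Step 3: 6-fold → factor 6
Overall dilution factor = 5 × 2.5 × 6 = 75
Stock = 0.0667 mg/mL × 75 = 5.00 mg/mL

5.00 mg/mL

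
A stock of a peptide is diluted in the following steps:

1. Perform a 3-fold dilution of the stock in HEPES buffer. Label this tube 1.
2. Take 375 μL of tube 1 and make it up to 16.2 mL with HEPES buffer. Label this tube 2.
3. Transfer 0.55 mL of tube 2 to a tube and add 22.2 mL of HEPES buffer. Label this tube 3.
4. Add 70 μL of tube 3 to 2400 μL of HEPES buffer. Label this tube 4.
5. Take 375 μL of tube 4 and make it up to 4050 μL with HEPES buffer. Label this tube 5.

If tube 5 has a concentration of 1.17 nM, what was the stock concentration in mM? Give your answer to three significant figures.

2.39 mM

Step 1: 3-fold → factor 3
Step 2: 375 μL brought to 16.2 mL → factor 16200/375 = 43.2
Step 3: 0.55 mL + 22.2 mL = 22.75 mL total → factor 22.75/0.55 = 41.364
Step 4: 70 μL + 2400 μL = 2470 μL total → factor 2470/70 = 35.286
Step 5: 375 μL brought to 4050 μL → factor 4050/375 = 10.8
Overall dilution factor = 3 × 43.2 × 41.364 × 35.286 × 10.8 = 2.0429 × 10^6
Stock = 1.17 nM × 2.0429 × 10^6 = 2.390 × 10^6 nM = 2.39 mM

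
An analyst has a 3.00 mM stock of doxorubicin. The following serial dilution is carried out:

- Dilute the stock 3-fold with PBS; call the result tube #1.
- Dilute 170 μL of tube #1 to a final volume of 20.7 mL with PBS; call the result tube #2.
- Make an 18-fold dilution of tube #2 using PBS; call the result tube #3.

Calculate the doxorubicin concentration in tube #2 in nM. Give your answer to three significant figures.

8.21 × 10^3 nM

Step 1: 3-fold → factor 3
Step 2: 170 μL brought to 20.7 mL → factor 20700/170 = 121.76
Dilution factor through tube #2 = 3 × 121.76 = 365.29
[tube #2] = 3.00 mM / 365.29 = 0.008213 mM = 8.21 × 10^3 nM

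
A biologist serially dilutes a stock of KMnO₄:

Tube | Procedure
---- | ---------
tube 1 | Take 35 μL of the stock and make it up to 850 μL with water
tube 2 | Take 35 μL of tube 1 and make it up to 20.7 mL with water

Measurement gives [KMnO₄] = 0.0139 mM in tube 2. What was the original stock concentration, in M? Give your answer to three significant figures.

0.200 M

Step 1: 35 μL brought to 850 μL → factor 850/35 = 24.286
Step 2: 35 μL brought to 20.7 mL → factor 20700/35 = 591.43
Overall dilution factor = 24.286 × 591.43 = 14363
Stock = 0.0139 mM × 14363 = 199.6 mM = 0.200 M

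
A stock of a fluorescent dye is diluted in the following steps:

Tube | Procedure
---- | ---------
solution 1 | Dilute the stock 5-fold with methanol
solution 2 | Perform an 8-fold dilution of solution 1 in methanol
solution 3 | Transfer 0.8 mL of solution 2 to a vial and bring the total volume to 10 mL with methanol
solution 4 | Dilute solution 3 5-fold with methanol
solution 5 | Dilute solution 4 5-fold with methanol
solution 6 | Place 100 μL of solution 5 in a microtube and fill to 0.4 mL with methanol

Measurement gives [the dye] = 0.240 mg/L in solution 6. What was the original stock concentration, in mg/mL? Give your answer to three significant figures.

Step 1: 5-fold → factor 5
Step 2: 8-fold → factor 8
Step 3: 0.8 mL brought to 10 mL → factor 10/0.8 = 12.5
Step 4: 5-fold → factor 5
Step 5: 5-fold → factor 5
Step 6: 100 μL brought to 0.4 mL → factor 400/100 = 4
Overall dilution factor = 5 × 8 × 12.5 × 5 × 5 × 4 = 50000
Stock = 0.240 mg/L × 50000 = 1.200 × 10^4 mg/L = 12.0 mg/mL

12.0 mg/mL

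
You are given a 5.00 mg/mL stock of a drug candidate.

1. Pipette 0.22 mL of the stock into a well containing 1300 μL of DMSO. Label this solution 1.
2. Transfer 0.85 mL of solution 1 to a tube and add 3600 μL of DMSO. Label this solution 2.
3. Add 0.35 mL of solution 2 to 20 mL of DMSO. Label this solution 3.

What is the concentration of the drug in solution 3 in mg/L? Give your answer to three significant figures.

Step 1: 0.22 mL + 1300 μL = 1.52 mL total → factor 1.52/0.22 = 6.9091
Step 2: 0.85 mL + 3600 μL = 4.45 mL total → factor 4.45/0.85 = 5.2353
Step 3: 0.35 mL + 20 mL = 20.35 mL total → factor 20.35/0.35 = 58.143
Overall dilution factor = 6.9091 × 5.2353 × 58.143 = 2103.1
Final = 5.00 mg/mL / 2103.1 = 0.002377 mg/mL = 2.38 mg/L

2.38 mg/L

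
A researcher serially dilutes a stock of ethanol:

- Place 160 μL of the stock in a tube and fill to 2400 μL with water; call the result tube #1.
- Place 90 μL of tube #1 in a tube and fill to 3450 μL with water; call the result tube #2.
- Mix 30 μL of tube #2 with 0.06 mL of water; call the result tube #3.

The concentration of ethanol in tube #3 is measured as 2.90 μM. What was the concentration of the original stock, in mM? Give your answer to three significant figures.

Step 1: 160 μL brought to 2400 μL → factor 2400/160 = 15
Step 2: 90 μL brought to 3450 μL → factor 3450/90 = 38.333
Step 3: 30 μL + 0.06 mL = 90 μL total → factor 90/30 = 3
Overall dilution factor = 15 × 38.333 × 3 = 1725
Stock = 2.90 μM × 1725 = 5002 μM = 5.00 mM

5.00 mM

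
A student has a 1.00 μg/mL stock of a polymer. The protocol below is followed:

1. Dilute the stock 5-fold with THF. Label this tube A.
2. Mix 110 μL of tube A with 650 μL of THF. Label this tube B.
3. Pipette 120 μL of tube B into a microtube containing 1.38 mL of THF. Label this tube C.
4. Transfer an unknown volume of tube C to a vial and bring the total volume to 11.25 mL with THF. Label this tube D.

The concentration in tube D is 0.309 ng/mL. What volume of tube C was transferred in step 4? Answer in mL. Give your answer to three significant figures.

1.50 mL

Step 1: 5-fold → factor 5
Step 2: 110 μL + 650 μL = 760 μL total → factor 760/110 = 6.9091
Step 3: 120 μL + 1.38 mL = 1500 μL total → factor 1500/120 = 12.5
Step 4: v brought to 11.25 mL → factor = 11.25 mL/v
Product of known-step factors = 431.82
Overall factor = 1.00 μg/mL / (0.309 ng/mL) = 3236.2
Step-4 factor = 3236.2 / 431.82 = 7.4945
v = 11.25 mL / 7.4945 = 1.50 mL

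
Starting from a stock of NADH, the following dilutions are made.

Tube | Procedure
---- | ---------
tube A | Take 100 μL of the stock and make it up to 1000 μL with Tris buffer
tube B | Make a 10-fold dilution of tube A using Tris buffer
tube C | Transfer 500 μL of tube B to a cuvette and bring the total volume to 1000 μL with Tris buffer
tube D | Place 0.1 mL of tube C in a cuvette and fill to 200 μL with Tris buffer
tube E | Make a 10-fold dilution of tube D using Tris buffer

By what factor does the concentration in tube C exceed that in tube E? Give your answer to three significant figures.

Step 1: 100 μL brought to 1000 μL → factor 1000/100 = 10
Step 2: 10-fold → factor 10
Step 3: 500 μL brought to 1000 μL → factor 1000/500 = 2
Step 4: 0.1 mL brought to 200 μL → factor 0.2/0.1 = 2
Step 5: 10-fold → factor 10
Dilution factor to tube C = 200; to tube E = 4000
[tube C]/[tube E] = (factor to tube E)/(factor to tube C) = 4000/200 = 20.0

20.0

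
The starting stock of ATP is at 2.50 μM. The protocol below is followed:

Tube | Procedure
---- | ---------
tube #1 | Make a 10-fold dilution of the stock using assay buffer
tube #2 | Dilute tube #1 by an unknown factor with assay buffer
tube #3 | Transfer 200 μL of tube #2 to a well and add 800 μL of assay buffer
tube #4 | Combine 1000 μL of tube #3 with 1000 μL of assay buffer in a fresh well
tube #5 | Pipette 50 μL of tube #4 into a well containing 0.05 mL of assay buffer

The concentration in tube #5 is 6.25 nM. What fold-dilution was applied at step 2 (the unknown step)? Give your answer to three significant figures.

2.00-fold

Step 1: 10-fold → factor 10
Step 2: unknown factor x
Step 3: 200 μL + 800 μL = 1000 μL total → factor 1000/200 = 5
Step 4: 1000 μL + 1000 μL = 2000 μL total → factor 2000/1000 = 2
Step 5: 50 μL + 0.05 mL = 100 μL total → factor 100/50 = 2
Product of known-step factors = 200
Overall factor = 2.50 μM / (6.25 nM) = 400
x = 400 / 200 = 2.00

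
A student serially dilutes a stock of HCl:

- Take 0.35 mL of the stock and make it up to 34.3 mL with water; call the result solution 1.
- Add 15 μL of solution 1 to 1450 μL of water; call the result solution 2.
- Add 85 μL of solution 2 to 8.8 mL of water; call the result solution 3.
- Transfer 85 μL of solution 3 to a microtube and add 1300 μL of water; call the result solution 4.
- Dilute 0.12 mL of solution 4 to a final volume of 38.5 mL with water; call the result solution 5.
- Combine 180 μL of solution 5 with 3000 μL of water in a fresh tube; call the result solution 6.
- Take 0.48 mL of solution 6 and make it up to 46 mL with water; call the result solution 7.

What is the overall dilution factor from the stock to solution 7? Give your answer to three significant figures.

8.86 × 10^12

Step 1: 0.35 mL brought to 34.3 mL → factor 34.3/0.35 = 98
Step 2: 15 μL + 1450 μL = 1465 μL total → factor 1465/15 = 97.667
Step 3: 85 μL + 8.8 mL = 8885 μL total → factor 8885/85 = 104.53
Step 4: 85 μL + 1300 μL = 1385 μL total → factor 1385/85 = 16.294
Step 5: 0.12 mL brought to 38.5 mL → factor 38.5/0.12 = 320.83
Step 6: 180 μL + 3000 μL = 3180 μL total → factor 3180/180 = 17.667
Step 7: 0.48 mL brought to 46 mL → factor 46/0.48 = 95.833
Overall dilution factor = 98 × 97.667 × 104.53 × 16.294 × 320.83 × 17.667 × 95.833 = 8.8551 × 10^12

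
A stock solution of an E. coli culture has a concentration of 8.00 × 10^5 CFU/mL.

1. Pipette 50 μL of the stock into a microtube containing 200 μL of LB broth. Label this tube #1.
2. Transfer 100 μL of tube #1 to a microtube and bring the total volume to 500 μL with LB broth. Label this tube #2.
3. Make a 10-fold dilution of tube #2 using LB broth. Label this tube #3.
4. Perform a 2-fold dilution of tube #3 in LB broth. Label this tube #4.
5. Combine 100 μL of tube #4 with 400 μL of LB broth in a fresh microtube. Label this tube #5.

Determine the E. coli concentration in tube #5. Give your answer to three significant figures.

320 CFU/mL

Step 1: 50 μL + 200 μL = 250 μL total → factor 250/50 = 5
Step 2: 100 μL brought to 500 μL → factor 500/100 = 5
Step 3: 10-fold → factor 10
Step 4: 2-fold → factor 2
Step 5: 100 μL + 400 μL = 500 μL total → factor 500/100 = 5
Overall dilution factor = 5 × 5 × 10 × 2 × 5 = 2500
Final = 8.00 × 10^5 CFU/mL / 2500 = 320 CFU/mL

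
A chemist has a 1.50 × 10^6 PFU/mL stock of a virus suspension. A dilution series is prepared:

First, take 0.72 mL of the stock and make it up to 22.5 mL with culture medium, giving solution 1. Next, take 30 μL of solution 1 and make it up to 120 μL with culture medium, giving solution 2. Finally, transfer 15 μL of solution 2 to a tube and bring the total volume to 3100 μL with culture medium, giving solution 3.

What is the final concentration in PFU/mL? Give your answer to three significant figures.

Step 1: 0.72 mL brought to 22.5 mL → factor 22.5/0.72 = 31.25
Step 2: 30 μL brought to 120 μL → factor 120/30 = 4
Step 3: 15 μL brought to 3100 μL → factor 3100/15 = 206.67
Overall dilution factor = 31.25 × 4 × 206.67 = 25833
Final = 1.50 × 10^6 PFU/mL / 25833 = 58.1 PFU/mL

58.1 PFU/mL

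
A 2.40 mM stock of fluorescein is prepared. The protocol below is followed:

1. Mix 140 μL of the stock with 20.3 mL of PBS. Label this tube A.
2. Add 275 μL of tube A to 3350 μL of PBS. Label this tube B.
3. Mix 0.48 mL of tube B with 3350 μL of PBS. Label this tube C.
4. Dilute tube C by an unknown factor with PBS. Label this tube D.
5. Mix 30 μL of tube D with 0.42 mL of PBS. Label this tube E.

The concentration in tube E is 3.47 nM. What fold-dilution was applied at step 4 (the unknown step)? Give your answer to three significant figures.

3.00-fold

Step 1: 140 μL + 20.3 mL = 20440 μL total → factor 20440/140 = 146
Step 2: 275 μL + 3350 μL = 3625 μL total → factor 3625/275 = 13.182
Step 3: 0.48 mL + 3350 μL = 3.83 mL total → factor 3.83/0.48 = 7.9792
Step 4: unknown factor x
Step 5: 30 μL + 0.42 mL = 450 μL total → factor 450/30 = 15
Product of known-step factors = 2.3034 × 10^5
Overall factor = 2.40 mM / (3.47 nM) = 6.9164 × 10^5
x = 6.9164 × 10^5 / 2.3034 × 10^5 = 3.00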